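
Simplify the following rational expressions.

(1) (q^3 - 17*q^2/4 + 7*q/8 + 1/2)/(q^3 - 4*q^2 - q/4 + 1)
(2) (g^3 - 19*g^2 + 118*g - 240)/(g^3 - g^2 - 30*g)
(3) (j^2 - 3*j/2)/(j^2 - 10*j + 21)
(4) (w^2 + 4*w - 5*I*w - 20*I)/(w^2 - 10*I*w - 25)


(1) = (4*q + 1)/(4*q + 2)
(2) = (g^2 - 13*g + 40)/(g^2 + 5*g)
(3) = (2*j^2 - 3*j)/(2*j^2 - 20*j + 42)
(4) = (w + 4)/(w - 5*I)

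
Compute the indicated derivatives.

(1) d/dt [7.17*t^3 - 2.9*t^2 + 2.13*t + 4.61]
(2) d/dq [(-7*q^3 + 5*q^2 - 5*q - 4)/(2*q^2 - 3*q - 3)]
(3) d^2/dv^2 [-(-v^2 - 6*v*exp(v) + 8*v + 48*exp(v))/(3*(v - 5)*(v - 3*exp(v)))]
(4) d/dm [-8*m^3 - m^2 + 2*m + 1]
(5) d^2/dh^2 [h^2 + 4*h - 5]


(1) = 21.51*t^2 - 5.8*t + 2.13
(2) = (-14*q^4 + 42*q^3 + 58*q^2 - 14*q + 3)/(4*q^4 - 12*q^3 - 3*q^2 + 18*q + 9)
(3) = (3*v^5*exp(v) + 9*v^4*exp(2*v) - 60*v^4*exp(v) - 180*v^3*exp(2*v) + 447*v^3*exp(v) - 2*v^3 + 1215*v^2*exp(2*v) - 1446*v^2*exp(v) - 3312*v*exp(2*v) + 1920*v*exp(v) - 108*exp(3*v) + 3330*exp(2*v) - 1200*exp(v))/(v^6 - 9*v^5*exp(v) - 15*v^5 + 27*v^4*exp(2*v) + 135*v^4*exp(v) + 75*v^4 - 27*v^3*exp(3*v) - 405*v^3*exp(2*v) - 675*v^3*exp(v) - 125*v^3 + 405*v^2*exp(3*v) + 2025*v^2*exp(2*v) + 1125*v^2*exp(v) - 2025*v*exp(3*v) - 3375*v*exp(2*v) + 3375*exp(3*v))
(4) = -24*m^2 - 2*m + 2
(5) = 2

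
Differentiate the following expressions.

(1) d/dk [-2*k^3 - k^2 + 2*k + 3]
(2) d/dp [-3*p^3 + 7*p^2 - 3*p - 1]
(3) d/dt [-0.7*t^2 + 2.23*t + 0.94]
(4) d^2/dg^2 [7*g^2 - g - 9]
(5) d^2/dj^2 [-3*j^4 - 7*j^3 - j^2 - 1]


(1) = -6*k^2 - 2*k + 2
(2) = -9*p^2 + 14*p - 3
(3) = 2.23 - 1.4*t
(4) = 14
(5) = -36*j^2 - 42*j - 2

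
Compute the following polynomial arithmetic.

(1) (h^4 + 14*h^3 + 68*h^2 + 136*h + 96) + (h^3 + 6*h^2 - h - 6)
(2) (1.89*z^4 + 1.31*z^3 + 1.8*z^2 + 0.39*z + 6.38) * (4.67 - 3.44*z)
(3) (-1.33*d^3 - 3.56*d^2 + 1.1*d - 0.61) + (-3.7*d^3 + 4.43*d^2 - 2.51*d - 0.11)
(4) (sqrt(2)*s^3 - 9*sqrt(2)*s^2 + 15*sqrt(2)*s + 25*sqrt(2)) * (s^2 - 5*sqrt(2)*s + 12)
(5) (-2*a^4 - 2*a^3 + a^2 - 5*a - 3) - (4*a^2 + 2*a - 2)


(1) = h^4 + 15*h^3 + 74*h^2 + 135*h + 90
(2) = -6.5016*z^5 + 4.3199*z^4 - 0.0743*z^3 + 7.0644*z^2 - 20.1259*z + 29.7946
(3) = -5.03*d^3 + 0.87*d^2 - 1.41*d - 0.72
(4) = sqrt(2)*s^5 - 9*sqrt(2)*s^4 - 10*s^4 + 27*sqrt(2)*s^3 + 90*s^3 - 150*s^2 - 83*sqrt(2)*s^2 - 250*s + 180*sqrt(2)*s + 300*sqrt(2)
(5) = -2*a^4 - 2*a^3 - 3*a^2 - 7*a - 1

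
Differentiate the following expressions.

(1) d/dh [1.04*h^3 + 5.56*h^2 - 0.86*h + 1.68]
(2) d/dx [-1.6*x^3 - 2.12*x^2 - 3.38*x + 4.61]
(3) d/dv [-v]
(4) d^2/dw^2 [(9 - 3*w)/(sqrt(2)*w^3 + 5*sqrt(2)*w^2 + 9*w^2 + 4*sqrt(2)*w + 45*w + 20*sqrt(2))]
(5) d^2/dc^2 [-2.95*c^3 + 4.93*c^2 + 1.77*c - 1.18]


(1) = 3.12*h^2 + 11.12*h - 0.86
(2) = -4.8*x^2 - 4.24*x - 3.38
(3) = -1
(4) = 6*(-(w - 3)*(3*sqrt(2)*w^2 + 10*sqrt(2)*w + 18*w + 4*sqrt(2) + 45)^2 + (3*sqrt(2)*w^2 + 10*sqrt(2)*w + 18*w + (w - 3)*(3*sqrt(2)*w + 5*sqrt(2) + 9) + 4*sqrt(2) + 45)*(sqrt(2)*w^3 + 5*sqrt(2)*w^2 + 9*w^2 + 4*sqrt(2)*w + 45*w + 20*sqrt(2)))/(sqrt(2)*w^3 + 5*sqrt(2)*w^2 + 9*w^2 + 4*sqrt(2)*w + 45*w + 20*sqrt(2))^3
(5) = 9.86 - 17.7*c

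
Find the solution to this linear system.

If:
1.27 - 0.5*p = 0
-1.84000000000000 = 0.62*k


Then:
k = -2.97
p = 2.54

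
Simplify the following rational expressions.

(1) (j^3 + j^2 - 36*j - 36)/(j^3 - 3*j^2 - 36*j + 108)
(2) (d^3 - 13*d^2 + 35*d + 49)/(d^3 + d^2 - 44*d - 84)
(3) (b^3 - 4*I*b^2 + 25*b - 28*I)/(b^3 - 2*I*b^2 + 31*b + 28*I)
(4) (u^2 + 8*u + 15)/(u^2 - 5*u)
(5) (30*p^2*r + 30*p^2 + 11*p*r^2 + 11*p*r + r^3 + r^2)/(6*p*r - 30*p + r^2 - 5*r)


(1) = (j + 1)/(j - 3)
(2) = (d^2 - 6*d - 7)/(d^2 + 8*d + 12)
(3) = (b - I)/(b + I)
(4) = (u^2 + 8*u + 15)/(u^2 - 5*u)
(5) = (5*p*r + 5*p + r^2 + r)/(r - 5)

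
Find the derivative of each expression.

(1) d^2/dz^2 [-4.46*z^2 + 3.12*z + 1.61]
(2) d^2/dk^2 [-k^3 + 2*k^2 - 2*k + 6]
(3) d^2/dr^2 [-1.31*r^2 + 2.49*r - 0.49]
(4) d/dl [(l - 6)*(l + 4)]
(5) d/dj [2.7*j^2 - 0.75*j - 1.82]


(1) = -8.92000000000000
(2) = 4 - 6*k
(3) = -2.62000000000000
(4) = 2*l - 2
(5) = 5.4*j - 0.75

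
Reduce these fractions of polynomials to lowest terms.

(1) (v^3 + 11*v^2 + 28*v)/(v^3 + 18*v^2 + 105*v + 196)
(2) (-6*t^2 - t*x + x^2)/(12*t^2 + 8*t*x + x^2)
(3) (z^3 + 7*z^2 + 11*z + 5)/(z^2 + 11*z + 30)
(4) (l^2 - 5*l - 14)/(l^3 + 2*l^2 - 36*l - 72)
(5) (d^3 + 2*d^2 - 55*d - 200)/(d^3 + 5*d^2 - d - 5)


(1) = v/(v + 7)
(2) = (-3*t + x)/(6*t + x)
(3) = (z^2 + 2*z + 1)/(z + 6)
(4) = (l - 7)/(l^2 - 36)
(5) = (d^2 - 3*d - 40)/(d^2 - 1)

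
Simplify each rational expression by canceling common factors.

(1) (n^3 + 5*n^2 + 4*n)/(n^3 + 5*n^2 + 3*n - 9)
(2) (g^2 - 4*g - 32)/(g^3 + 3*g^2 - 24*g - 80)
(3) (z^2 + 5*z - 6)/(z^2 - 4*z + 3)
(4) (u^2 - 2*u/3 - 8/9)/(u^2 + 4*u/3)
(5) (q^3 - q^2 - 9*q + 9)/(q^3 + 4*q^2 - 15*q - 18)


(1) = (n^3 + 5*n^2 + 4*n)/(n^3 + 5*n^2 + 3*n - 9)
(2) = (g - 8)/(g^2 - g - 20)
(3) = (z + 6)/(z - 3)
(4) = (9*u^2 - 6*u - 8)/(9*u^2 + 12*u)
(5) = (q^2 + 2*q - 3)/(q^2 + 7*q + 6)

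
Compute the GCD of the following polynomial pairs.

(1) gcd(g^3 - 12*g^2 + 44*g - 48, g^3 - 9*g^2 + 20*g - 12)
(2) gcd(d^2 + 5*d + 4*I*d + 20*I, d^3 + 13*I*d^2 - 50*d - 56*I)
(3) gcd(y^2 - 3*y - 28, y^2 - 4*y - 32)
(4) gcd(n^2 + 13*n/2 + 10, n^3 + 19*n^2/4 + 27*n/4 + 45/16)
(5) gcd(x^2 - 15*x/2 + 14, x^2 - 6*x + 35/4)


(1) = gcd((g - 6)*(g - 4)*(g - 2), (g - 6)*(g - 2)*(g - 1)) = g^2 - 8*g + 12
(2) = d + 4*I
(3) = y + 4
(4) = n + 5/2
(5) = gcd((x - 4)*(x - 7/2), (x - 7/2)*(x - 5/2)) = x - 7/2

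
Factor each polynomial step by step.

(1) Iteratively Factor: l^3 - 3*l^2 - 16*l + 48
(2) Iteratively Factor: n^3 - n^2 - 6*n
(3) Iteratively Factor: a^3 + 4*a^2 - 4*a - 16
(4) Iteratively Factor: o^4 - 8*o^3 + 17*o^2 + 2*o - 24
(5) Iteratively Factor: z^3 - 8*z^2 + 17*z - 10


(1) = (l + 4)*(l^2 - 7*l + 12) = (l - 4)*(l + 4)*(l - 3)
(2) = (n + 2)*(n^2 - 3*n) = (n - 3)*(n + 2)*(n)
(3) = (a + 4)*(a^2 - 4) = (a + 2)*(a + 4)*(a - 2)
(4) = (o - 2)*(o^3 - 6*o^2 + 5*o + 12) = (o - 2)*(o + 1)*(o^2 - 7*o + 12) = (o - 4)*(o - 2)*(o + 1)*(o - 3)
(5) = (z - 1)*(z^2 - 7*z + 10) = (z - 2)*(z - 1)*(z - 5)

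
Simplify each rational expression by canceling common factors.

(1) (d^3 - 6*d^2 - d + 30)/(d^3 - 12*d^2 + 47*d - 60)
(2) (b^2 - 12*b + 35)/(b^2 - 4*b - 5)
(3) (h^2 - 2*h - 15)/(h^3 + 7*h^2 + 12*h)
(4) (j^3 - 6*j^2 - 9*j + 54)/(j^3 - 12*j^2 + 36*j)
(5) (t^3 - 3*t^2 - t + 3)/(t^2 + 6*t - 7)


(1) = (d + 2)/(d - 4)
(2) = (b - 7)/(b + 1)
(3) = (h - 5)/(h^2 + 4*h)
(4) = (j^2 - 9)/(j^2 - 6*j)
(5) = (t^2 - 2*t - 3)/(t + 7)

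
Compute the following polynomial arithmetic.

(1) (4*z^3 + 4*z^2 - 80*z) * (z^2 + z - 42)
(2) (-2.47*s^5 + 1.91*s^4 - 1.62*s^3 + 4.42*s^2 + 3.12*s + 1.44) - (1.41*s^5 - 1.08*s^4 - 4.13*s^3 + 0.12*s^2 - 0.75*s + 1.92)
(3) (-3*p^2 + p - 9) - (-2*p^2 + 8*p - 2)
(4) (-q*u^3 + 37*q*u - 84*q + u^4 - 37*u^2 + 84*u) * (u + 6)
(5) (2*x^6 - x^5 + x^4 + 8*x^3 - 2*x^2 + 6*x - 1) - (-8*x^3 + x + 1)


(1) = 4*z^5 + 8*z^4 - 244*z^3 - 248*z^2 + 3360*z
(2) = -3.88*s^5 + 2.99*s^4 + 2.51*s^3 + 4.3*s^2 + 3.87*s - 0.48
(3) = -p^2 - 7*p - 7
(4) = -q*u^4 - 6*q*u^3 + 37*q*u^2 + 138*q*u - 504*q + u^5 + 6*u^4 - 37*u^3 - 138*u^2 + 504*u
(5) = 2*x^6 - x^5 + x^4 + 16*x^3 - 2*x^2 + 5*x - 2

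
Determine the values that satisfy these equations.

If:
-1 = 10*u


Then:
u = -1/10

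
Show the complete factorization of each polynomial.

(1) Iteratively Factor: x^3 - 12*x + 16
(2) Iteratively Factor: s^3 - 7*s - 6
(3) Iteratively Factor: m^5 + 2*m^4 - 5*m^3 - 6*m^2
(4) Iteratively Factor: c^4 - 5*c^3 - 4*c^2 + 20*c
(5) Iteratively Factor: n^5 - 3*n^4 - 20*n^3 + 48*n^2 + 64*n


(1) = (x - 2)*(x^2 + 2*x - 8) = (x - 2)*(x + 4)*(x - 2)
(2) = (s - 3)*(s^2 + 3*s + 2) = (s - 3)*(s + 1)*(s + 2)
(3) = (m + 3)*(m^4 - m^3 - 2*m^2) = (m - 2)*(m + 3)*(m^3 + m^2) = (m - 2)*(m + 1)*(m + 3)*(m^2) = m*(m - 2)*(m + 1)*(m + 3)*(m)
(4) = (c - 2)*(c^3 - 3*c^2 - 10*c) = (c - 5)*(c - 2)*(c^2 + 2*c) = c*(c - 5)*(c - 2)*(c + 2)
(5) = (n)*(n^4 - 3*n^3 - 20*n^2 + 48*n + 64) = n*(n - 4)*(n^3 + n^2 - 16*n - 16) = n*(n - 4)*(n + 4)*(n^2 - 3*n - 4) = n*(n - 4)*(n + 1)*(n + 4)*(n - 4)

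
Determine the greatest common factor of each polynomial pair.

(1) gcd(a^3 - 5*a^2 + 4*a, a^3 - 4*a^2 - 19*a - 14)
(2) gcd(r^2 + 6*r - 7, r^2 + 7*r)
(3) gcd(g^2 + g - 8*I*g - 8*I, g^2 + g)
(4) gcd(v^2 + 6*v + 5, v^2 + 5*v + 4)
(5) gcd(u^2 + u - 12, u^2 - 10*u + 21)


(1) = 1
(2) = gcd((r - 1)*(r + 7), r*(r + 7)) = r + 7
(3) = g + 1
(4) = gcd((v + 1)*(v + 5), (v + 1)*(v + 4)) = v + 1
(5) = u - 3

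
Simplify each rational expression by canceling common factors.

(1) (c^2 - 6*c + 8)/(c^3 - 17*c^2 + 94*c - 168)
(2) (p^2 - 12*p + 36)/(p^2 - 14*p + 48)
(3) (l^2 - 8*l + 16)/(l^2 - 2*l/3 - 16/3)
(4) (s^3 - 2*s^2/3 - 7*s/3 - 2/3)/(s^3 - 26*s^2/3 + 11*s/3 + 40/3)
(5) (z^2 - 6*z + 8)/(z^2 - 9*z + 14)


(1) = (c - 2)/(c^2 - 13*c + 42)
(2) = (p - 6)/(p - 8)
(3) = (3*l^2 - 24*l + 48)/(3*l^2 - 2*l - 16)
(4) = (3*s^2 - 5*s - 2)/(3*s^2 - 29*s + 40)
(5) = (z - 4)/(z - 7)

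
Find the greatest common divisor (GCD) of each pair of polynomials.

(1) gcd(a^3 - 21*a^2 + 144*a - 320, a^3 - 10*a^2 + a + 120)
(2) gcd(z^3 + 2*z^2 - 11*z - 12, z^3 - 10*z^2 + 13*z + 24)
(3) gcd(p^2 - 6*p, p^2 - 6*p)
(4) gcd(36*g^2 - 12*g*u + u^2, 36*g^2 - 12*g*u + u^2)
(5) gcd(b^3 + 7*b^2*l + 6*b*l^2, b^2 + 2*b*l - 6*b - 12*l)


(1) = a^2 - 13*a + 40
(2) = z^2 - 2*z - 3
(3) = gcd(p*(p - 6), p*(p - 6)) = p^2 - 6*p
(4) = 36*g^2 - 12*g*u + u^2
(5) = 1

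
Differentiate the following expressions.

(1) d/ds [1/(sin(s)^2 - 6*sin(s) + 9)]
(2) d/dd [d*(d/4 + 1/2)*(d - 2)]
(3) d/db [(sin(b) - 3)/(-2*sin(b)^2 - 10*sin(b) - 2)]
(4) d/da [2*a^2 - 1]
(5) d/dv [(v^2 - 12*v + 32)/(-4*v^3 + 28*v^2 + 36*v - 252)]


(1) = -2*cos(s)/(sin(s) - 3)^3
(2) = 3*d^2/4 - 1
(3) = (sin(b)^2 - 6*sin(b) - 16)*cos(b)/(2*(sin(b)^2 + 5*sin(b) + 1)^2)
(4) = 4*a
(5) = (v^4 - 24*v^3 + 189*v^2 - 574*v + 468)/(4*(v^6 - 14*v^5 + 31*v^4 + 252*v^3 - 801*v^2 - 1134*v + 3969))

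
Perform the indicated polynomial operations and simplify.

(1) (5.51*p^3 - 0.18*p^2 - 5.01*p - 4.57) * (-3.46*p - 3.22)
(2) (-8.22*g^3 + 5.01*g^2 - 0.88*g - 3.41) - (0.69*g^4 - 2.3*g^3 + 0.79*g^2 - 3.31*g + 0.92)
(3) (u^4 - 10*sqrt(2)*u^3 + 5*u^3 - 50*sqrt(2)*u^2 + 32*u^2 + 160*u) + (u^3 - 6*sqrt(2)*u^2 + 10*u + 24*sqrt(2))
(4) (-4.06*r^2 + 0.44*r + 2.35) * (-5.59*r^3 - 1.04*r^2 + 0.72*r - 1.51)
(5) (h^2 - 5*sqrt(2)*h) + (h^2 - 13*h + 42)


(1) = -19.0646*p^4 - 17.1194*p^3 + 17.9142*p^2 + 31.9444*p + 14.7154
(2) = -0.69*g^4 - 5.92*g^3 + 4.22*g^2 + 2.43*g - 4.33
(3) = u^4 - 10*sqrt(2)*u^3 + 6*u^3 - 56*sqrt(2)*u^2 + 32*u^2 + 170*u + 24*sqrt(2)
(4) = 22.6954*r^5 + 1.7628*r^4 - 16.5173*r^3 + 4.0034*r^2 + 1.0276*r - 3.5485
(5) = 2*h^2 - 13*h - 5*sqrt(2)*h + 42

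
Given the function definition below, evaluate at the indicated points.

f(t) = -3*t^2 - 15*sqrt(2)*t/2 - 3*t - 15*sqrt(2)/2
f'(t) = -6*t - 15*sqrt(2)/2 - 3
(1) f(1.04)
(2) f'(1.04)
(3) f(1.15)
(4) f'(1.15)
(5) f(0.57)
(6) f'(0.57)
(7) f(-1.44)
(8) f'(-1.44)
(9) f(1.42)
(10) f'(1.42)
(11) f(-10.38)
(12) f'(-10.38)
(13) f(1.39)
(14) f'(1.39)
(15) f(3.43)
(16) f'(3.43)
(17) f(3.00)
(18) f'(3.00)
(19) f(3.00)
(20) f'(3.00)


(1) = -28.00
(2) = -19.85
(3) = -30.22
(4) = -20.51
(5) = -19.34
(6) = -17.03
(7) = 2.77
(8) = -4.97
(9) = -35.98
(10) = -22.13
(11) = -192.60
(12) = 48.67
(13) = -35.32
(14) = -21.95
(15) = -92.57
(16) = -34.19
(17) = -78.43
(18) = -31.61
(19) = -78.43
(20) = -31.61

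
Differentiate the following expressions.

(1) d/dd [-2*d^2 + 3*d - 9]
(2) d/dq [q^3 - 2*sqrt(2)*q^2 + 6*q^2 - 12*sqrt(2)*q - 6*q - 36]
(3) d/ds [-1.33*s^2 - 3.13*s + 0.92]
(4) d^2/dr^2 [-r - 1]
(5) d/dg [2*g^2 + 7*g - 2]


(1) = 3 - 4*d
(2) = 3*q^2 - 4*sqrt(2)*q + 12*q - 12*sqrt(2) - 6
(3) = -2.66*s - 3.13
(4) = 0
(5) = 4*g + 7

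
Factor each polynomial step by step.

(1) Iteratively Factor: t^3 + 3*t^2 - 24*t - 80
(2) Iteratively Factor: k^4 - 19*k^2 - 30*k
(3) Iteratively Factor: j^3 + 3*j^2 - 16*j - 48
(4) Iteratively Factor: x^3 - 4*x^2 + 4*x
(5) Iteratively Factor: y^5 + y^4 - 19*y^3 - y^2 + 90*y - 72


(1) = (t + 4)*(t^2 - t - 20) = (t + 4)^2*(t - 5)
(2) = (k + 2)*(k^3 - 2*k^2 - 15*k) = (k - 5)*(k + 2)*(k^2 + 3*k) = k*(k - 5)*(k + 2)*(k + 3)
(3) = (j - 4)*(j^2 + 7*j + 12) = (j - 4)*(j + 3)*(j + 4)
(4) = (x)*(x^2 - 4*x + 4) = x*(x - 2)*(x - 2)
(5) = (y - 2)*(y^4 + 3*y^3 - 13*y^2 - 27*y + 36) = (y - 3)*(y - 2)*(y^3 + 6*y^2 + 5*y - 12) = (y - 3)*(y - 2)*(y + 3)*(y^2 + 3*y - 4) = (y - 3)*(y - 2)*(y + 3)*(y + 4)*(y - 1)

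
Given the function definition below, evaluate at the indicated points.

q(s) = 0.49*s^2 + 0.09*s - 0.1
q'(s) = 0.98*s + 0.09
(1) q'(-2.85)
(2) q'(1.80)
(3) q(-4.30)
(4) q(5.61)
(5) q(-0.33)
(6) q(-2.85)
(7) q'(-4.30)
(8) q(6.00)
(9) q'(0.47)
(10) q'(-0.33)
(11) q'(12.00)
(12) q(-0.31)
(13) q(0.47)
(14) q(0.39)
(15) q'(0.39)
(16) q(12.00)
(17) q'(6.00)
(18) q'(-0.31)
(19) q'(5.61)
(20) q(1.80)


(1) = -2.70
(2) = 1.85
(3) = 8.57
(4) = 15.83
(5) = -0.08
(6) = 3.62
(7) = -4.12
(8) = 18.08
(9) = 0.55
(10) = -0.23
(11) = 11.85
(12) = -0.08
(13) = 0.05
(14) = 0.01
(15) = 0.47
(16) = 71.54
(17) = 5.97
(18) = -0.21
(19) = 5.59
(20) = 1.65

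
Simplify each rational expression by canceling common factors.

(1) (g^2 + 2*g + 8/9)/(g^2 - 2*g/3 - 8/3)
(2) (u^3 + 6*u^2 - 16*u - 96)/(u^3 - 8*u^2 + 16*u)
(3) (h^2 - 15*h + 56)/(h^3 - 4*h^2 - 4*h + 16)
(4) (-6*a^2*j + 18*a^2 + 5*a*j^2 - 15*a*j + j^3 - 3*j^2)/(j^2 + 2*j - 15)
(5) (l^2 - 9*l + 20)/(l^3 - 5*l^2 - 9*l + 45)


(1) = (3*g + 2)/(3*g - 6)
(2) = (u^2 + 10*u + 24)/(u^2 - 4*u)
(3) = (h^2 - 15*h + 56)/(h^3 - 4*h^2 - 4*h + 16)
(4) = (-6*a^2 + 5*a*j + j^2)/(j + 5)
(5) = (l - 4)/(l^2 - 9)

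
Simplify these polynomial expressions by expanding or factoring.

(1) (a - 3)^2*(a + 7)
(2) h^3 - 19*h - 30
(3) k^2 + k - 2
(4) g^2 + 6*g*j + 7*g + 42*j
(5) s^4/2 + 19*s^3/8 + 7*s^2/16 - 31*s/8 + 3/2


(1) = a^3 + a^2 - 33*a + 63
(2) = (h - 5)*(h + 2)*(h + 3)
(3) = (k - 1)*(k + 2)
(4) = (g + 7)*(g + 6*j)
(5) = (s/2 + 1)*(s - 3/4)*(s - 1/2)*(s + 4)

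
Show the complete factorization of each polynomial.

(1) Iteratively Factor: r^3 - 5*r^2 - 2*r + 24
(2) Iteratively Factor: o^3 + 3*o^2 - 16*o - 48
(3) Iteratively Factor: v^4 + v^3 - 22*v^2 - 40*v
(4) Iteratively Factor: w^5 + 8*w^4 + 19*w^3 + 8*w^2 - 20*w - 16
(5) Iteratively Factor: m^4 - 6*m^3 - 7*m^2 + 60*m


(1) = (r + 2)*(r^2 - 7*r + 12) = (r - 3)*(r + 2)*(r - 4)
(2) = (o + 3)*(o^2 - 16) = (o + 3)*(o + 4)*(o - 4)
(3) = (v - 5)*(v^3 + 6*v^2 + 8*v) = v*(v - 5)*(v^2 + 6*v + 8) = v*(v - 5)*(v + 2)*(v + 4)
(4) = (w + 1)*(w^4 + 7*w^3 + 12*w^2 - 4*w - 16) = (w + 1)*(w + 4)*(w^3 + 3*w^2 - 4) = (w + 1)*(w + 2)*(w + 4)*(w^2 + w - 2) = (w + 1)*(w + 2)^2*(w + 4)*(w - 1)
(5) = (m - 5)*(m^3 - m^2 - 12*m) = m*(m - 5)*(m^2 - m - 12) = m*(m - 5)*(m + 3)*(m - 4)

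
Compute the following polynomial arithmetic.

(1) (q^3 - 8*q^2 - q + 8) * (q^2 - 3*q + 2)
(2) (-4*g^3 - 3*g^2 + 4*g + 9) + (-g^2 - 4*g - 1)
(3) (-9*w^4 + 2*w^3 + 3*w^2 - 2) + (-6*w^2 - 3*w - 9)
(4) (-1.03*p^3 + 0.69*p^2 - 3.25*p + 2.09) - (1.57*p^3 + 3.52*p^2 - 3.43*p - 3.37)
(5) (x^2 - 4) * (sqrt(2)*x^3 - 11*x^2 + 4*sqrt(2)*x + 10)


(1) = q^5 - 11*q^4 + 25*q^3 - 5*q^2 - 26*q + 16
(2) = -4*g^3 - 4*g^2 + 8
(3) = -9*w^4 + 2*w^3 - 3*w^2 - 3*w - 11
(4) = -2.6*p^3 - 2.83*p^2 + 0.18*p + 5.46
(5) = sqrt(2)*x^5 - 11*x^4 + 54*x^2 - 16*sqrt(2)*x - 40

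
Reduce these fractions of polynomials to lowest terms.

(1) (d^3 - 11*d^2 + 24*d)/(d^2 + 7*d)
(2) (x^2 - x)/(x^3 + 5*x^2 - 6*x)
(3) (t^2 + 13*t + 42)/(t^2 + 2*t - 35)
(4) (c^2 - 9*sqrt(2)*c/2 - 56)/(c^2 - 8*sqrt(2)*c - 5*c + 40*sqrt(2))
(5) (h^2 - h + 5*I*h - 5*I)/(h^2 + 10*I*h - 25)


(1) = (d^2 - 11*d + 24)/(d + 7)
(2) = 1/(x + 6)
(3) = (t + 6)/(t - 5)
(4) = (2*c + 7*sqrt(2))/(2*c - 10)
(5) = (h - 1)/(h + 5*I)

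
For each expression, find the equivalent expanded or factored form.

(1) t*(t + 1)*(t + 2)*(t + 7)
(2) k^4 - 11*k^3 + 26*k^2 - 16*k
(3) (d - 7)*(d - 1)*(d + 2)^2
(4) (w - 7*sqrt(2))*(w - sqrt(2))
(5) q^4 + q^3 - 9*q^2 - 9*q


(1) = t^4 + 10*t^3 + 23*t^2 + 14*t
(2) = k*(k - 8)*(k - 2)*(k - 1)
(3) = d^4 - 4*d^3 - 21*d^2 - 4*d + 28
(4) = w^2 - 8*sqrt(2)*w + 14
(5) = q*(q - 3)*(q + 1)*(q + 3)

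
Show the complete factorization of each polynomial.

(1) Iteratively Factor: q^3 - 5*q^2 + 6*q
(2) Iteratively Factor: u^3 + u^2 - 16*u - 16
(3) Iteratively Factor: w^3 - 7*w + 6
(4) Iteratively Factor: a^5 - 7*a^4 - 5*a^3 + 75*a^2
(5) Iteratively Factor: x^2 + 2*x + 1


(1) = (q - 3)*(q^2 - 2*q) = q*(q - 3)*(q - 2)
(2) = (u + 4)*(u^2 - 3*u - 4) = (u - 4)*(u + 4)*(u + 1)
(3) = (w + 3)*(w^2 - 3*w + 2) = (w - 2)*(w + 3)*(w - 1)
(4) = (a)*(a^4 - 7*a^3 - 5*a^2 + 75*a) = a*(a - 5)*(a^3 - 2*a^2 - 15*a) = a^2*(a - 5)*(a^2 - 2*a - 15) = a^2*(a - 5)^2*(a + 3)
(5) = (x + 1)*(x + 1)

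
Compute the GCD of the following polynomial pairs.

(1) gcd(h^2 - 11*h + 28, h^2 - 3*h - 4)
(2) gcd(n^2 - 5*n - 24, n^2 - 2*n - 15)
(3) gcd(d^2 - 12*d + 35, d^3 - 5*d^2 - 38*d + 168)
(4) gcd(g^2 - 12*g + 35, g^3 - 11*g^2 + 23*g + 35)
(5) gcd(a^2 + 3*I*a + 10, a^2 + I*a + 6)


(1) = gcd((h - 7)*(h - 4), (h - 4)*(h + 1)) = h - 4
(2) = gcd((n - 8)*(n + 3), (n - 5)*(n + 3)) = n + 3
(3) = gcd((d - 7)*(d - 5), (d - 7)*(d - 4)*(d + 6)) = d - 7
(4) = gcd((g - 7)*(g - 5), (g - 7)*(g - 5)*(g + 1)) = g^2 - 12*g + 35
(5) = gcd((a - 2*I)*(a + 5*I), (a - 2*I)*(a + 3*I)) = a - 2*I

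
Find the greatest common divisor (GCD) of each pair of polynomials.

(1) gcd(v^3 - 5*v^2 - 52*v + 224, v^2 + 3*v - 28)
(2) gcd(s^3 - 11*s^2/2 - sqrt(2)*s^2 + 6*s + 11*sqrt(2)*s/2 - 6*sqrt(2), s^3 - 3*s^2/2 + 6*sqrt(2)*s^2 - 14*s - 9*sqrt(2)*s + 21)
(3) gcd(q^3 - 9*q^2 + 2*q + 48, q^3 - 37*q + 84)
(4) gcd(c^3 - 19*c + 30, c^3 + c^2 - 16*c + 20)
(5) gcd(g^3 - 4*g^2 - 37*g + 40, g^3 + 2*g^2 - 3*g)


(1) = v^2 + 3*v - 28
(2) = s^2 + s*(-3/2 - sqrt(2)) + 3*sqrt(2)/2
(3) = gcd((q - 8)*(q - 3)*(q + 2), (q - 4)*(q - 3)*(q + 7)) = q - 3
(4) = c^2 + 3*c - 10
(5) = g - 1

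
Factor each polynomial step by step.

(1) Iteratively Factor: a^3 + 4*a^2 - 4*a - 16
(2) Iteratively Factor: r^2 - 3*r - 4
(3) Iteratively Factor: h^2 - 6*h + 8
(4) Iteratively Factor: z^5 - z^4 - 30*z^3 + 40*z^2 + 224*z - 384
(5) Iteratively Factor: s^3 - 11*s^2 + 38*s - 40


(1) = (a + 2)*(a^2 + 2*a - 8) = (a + 2)*(a + 4)*(a - 2)
(2) = (r - 4)*(r + 1)
(3) = (h - 2)*(h - 4)
(4) = (z + 4)*(z^4 - 5*z^3 - 10*z^2 + 80*z - 96) = (z - 3)*(z + 4)*(z^3 - 2*z^2 - 16*z + 32) = (z - 4)*(z - 3)*(z + 4)*(z^2 + 2*z - 8) = (z - 4)*(z - 3)*(z + 4)^2*(z - 2)
(5) = (s - 4)*(s^2 - 7*s + 10) = (s - 5)*(s - 4)*(s - 2)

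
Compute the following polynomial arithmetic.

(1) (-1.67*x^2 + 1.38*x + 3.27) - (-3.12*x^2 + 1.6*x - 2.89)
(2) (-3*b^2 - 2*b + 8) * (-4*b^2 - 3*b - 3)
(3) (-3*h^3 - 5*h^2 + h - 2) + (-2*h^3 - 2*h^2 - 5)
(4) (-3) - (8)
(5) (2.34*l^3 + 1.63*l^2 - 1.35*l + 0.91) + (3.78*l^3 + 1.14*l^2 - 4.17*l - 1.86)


(1) = 1.45*x^2 - 0.22*x + 6.16
(2) = 12*b^4 + 17*b^3 - 17*b^2 - 18*b - 24
(3) = -5*h^3 - 7*h^2 + h - 7
(4) = -11
(5) = 6.12*l^3 + 2.77*l^2 - 5.52*l - 0.95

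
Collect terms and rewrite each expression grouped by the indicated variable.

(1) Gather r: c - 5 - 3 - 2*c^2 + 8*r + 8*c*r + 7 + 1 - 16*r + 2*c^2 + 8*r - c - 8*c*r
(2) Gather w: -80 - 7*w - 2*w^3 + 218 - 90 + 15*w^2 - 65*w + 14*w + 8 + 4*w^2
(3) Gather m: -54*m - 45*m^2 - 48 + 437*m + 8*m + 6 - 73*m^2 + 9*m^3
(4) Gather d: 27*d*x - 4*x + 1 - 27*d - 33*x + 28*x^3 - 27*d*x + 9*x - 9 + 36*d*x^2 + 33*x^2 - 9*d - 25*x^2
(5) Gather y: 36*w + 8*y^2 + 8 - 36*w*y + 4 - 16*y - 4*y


(1) = 0
(2) = -2*w^3 + 19*w^2 - 58*w + 56
(3) = 9*m^3 - 118*m^2 + 391*m - 42
(4) = d*(36*x^2 - 36) + 28*x^3 + 8*x^2 - 28*x - 8
(5) = 36*w + 8*y^2 + y*(-36*w - 20) + 12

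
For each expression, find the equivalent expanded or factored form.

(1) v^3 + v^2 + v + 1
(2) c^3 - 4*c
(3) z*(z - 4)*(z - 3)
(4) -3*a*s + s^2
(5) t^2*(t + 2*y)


(1) = (v + 1)*(v - I)*(v + I)
(2) = c*(c - 2)*(c + 2)
(3) = z^3 - 7*z^2 + 12*z
(4) = s*(-3*a + s)
(5) = t^3 + 2*t^2*y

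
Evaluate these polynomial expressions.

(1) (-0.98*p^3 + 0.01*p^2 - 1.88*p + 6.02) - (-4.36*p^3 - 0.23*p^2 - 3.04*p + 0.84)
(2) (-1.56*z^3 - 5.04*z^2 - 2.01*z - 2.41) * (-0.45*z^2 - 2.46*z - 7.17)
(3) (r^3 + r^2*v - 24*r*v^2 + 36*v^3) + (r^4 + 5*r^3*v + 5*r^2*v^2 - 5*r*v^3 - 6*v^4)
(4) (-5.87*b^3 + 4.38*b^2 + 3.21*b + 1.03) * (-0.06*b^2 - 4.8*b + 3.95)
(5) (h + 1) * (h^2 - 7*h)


(1) = 3.38*p^3 + 0.24*p^2 + 1.16*p + 5.18
(2) = 0.702*z^5 + 6.1056*z^4 + 24.4881*z^3 + 42.1659*z^2 + 20.3403*z + 17.2797
(3) = r^4 + 5*r^3*v + r^3 + 5*r^2*v^2 + r^2*v - 5*r*v^3 - 24*r*v^2 - 6*v^4 + 36*v^3
(4) = 0.3522*b^5 + 27.9132*b^4 - 44.4031*b^3 + 1.8312*b^2 + 7.7355*b + 4.0685
(5) = h^3 - 6*h^2 - 7*h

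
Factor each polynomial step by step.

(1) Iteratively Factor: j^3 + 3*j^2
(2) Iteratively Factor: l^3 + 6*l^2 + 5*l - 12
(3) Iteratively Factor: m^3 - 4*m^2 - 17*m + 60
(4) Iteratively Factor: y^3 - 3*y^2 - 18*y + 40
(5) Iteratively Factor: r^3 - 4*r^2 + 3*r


(1) = (j)*(j^2 + 3*j) = j*(j + 3)*(j)
(2) = (l + 4)*(l^2 + 2*l - 3) = (l - 1)*(l + 4)*(l + 3)
(3) = (m + 4)*(m^2 - 8*m + 15) = (m - 3)*(m + 4)*(m - 5)
(4) = (y - 2)*(y^2 - y - 20) = (y - 2)*(y + 4)*(y - 5)
(5) = (r - 1)*(r^2 - 3*r) = r*(r - 1)*(r - 3)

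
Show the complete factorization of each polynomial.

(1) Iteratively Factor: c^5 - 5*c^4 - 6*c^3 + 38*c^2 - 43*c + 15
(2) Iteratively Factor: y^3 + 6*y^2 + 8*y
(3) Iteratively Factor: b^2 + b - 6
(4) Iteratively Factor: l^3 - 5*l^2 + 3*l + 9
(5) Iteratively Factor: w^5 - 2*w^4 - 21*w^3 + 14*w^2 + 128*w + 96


(1) = (c + 3)*(c^4 - 8*c^3 + 18*c^2 - 16*c + 5) = (c - 5)*(c + 3)*(c^3 - 3*c^2 + 3*c - 1) = (c - 5)*(c - 1)*(c + 3)*(c^2 - 2*c + 1) = (c - 5)*(c - 1)^2*(c + 3)*(c - 1)
(2) = (y)*(y^2 + 6*y + 8) = y*(y + 4)*(y + 2)
(3) = (b - 2)*(b + 3)
(4) = (l + 1)*(l^2 - 6*l + 9) = (l - 3)*(l + 1)*(l - 3)
(5) = (w - 4)*(w^4 + 2*w^3 - 13*w^2 - 38*w - 24) = (w - 4)*(w + 2)*(w^3 - 13*w - 12) = (w - 4)*(w + 2)*(w + 3)*(w^2 - 3*w - 4) = (w - 4)*(w + 1)*(w + 2)*(w + 3)*(w - 4)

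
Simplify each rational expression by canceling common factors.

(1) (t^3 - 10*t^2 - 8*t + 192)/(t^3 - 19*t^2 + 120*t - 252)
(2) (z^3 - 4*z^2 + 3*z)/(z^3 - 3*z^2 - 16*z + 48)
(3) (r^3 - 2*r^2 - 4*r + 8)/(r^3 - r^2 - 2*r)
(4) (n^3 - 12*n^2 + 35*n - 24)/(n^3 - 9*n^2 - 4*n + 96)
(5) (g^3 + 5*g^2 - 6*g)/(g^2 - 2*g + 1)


(1) = (t^2 - 4*t - 32)/(t^2 - 13*t + 42)
(2) = (z^2 - z)/(z^2 - 16)
(3) = (r^2 - 4)/(r^2 + r)
(4) = (n^2 - 4*n + 3)/(n^2 - n - 12)
(5) = (g^2 + 6*g)/(g - 1)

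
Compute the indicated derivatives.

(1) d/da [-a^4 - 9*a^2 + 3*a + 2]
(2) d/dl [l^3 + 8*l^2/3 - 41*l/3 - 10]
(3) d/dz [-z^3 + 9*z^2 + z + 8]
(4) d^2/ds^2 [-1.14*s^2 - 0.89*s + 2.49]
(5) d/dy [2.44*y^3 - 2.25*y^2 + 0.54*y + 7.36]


(1) = -4*a^3 - 18*a + 3
(2) = 3*l^2 + 16*l/3 - 41/3
(3) = -3*z^2 + 18*z + 1
(4) = -2.28000000000000
(5) = 7.32*y^2 - 4.5*y + 0.54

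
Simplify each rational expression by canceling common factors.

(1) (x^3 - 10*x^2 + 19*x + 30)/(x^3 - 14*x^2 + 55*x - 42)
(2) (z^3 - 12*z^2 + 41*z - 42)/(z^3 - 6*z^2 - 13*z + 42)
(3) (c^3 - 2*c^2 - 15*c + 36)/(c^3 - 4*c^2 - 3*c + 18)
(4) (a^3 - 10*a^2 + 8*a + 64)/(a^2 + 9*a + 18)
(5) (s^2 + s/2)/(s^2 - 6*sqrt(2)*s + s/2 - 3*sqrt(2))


(1) = (x^2 - 4*x - 5)/(x^2 - 8*x + 7)
(2) = (z - 3)/(z + 3)
(3) = (c + 4)/(c + 2)
(4) = (a^3 - 10*a^2 + 8*a + 64)/(a^2 + 9*a + 18)
(5) = 4*s/(4*s - 24*sqrt(2))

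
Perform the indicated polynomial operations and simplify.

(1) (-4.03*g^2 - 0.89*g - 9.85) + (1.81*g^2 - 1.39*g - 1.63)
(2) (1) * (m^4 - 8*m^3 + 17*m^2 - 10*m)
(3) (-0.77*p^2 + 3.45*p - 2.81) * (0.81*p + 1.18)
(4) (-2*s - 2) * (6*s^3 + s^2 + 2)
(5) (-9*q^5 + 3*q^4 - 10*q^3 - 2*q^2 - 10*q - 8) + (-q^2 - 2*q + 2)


(1) = -2.22*g^2 - 2.28*g - 11.48
(2) = m^4 - 8*m^3 + 17*m^2 - 10*m
(3) = -0.6237*p^3 + 1.8859*p^2 + 1.7949*p - 3.3158
(4) = -12*s^4 - 14*s^3 - 2*s^2 - 4*s - 4
(5) = -9*q^5 + 3*q^4 - 10*q^3 - 3*q^2 - 12*q - 6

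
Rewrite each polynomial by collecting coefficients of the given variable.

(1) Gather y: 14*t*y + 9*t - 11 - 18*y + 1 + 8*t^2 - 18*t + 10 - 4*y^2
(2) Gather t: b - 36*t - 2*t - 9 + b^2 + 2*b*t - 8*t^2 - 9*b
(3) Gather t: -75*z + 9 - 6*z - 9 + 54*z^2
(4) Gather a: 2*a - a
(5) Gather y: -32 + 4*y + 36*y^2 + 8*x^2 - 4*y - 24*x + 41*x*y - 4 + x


(1) = 8*t^2 - 9*t - 4*y^2 + y*(14*t - 18)
(2) = b^2 - 8*b - 8*t^2 + t*(2*b - 38) - 9
(3) = 54*z^2 - 81*z
(4) = a
(5) = 8*x^2 + 41*x*y - 23*x + 36*y^2 - 36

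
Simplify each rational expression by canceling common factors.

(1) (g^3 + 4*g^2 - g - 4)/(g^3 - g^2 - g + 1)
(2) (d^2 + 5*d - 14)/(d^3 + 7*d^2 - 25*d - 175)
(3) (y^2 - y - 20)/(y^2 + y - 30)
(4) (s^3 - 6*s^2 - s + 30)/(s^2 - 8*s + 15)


(1) = (g + 4)/(g - 1)
(2) = (d - 2)/(d^2 - 25)
(3) = (y + 4)/(y + 6)
(4) = s + 2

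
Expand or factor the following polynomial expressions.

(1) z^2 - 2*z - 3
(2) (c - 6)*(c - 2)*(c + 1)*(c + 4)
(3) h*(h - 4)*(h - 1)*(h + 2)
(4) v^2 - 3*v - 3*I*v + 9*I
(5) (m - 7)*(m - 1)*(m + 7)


(1) = (z - 3)*(z + 1)
(2) = c^4 - 3*c^3 - 24*c^2 + 28*c + 48
(3) = h^4 - 3*h^3 - 6*h^2 + 8*h
(4) = (v - 3)*(v - 3*I)
(5) = m^3 - m^2 - 49*m + 49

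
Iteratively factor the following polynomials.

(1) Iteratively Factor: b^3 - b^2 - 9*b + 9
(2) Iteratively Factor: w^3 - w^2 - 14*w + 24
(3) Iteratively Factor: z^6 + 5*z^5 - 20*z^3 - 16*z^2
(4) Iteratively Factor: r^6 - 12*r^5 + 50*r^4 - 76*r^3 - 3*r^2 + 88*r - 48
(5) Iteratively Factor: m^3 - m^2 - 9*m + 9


(1) = (b + 3)*(b^2 - 4*b + 3) = (b - 3)*(b + 3)*(b - 1)
(2) = (w - 3)*(w^2 + 2*w - 8) = (w - 3)*(w + 4)*(w - 2)
(3) = (z)*(z^5 + 5*z^4 - 20*z^2 - 16*z) = z^2*(z^4 + 5*z^3 - 20*z - 16) = z^2*(z - 2)*(z^3 + 7*z^2 + 14*z + 8) = z^2*(z - 2)*(z + 1)*(z^2 + 6*z + 8) = z^2*(z - 2)*(z + 1)*(z + 4)*(z + 2)
(4) = (r - 1)*(r^5 - 11*r^4 + 39*r^3 - 37*r^2 - 40*r + 48) = (r - 1)*(r + 1)*(r^4 - 12*r^3 + 51*r^2 - 88*r + 48) = (r - 4)*(r - 1)*(r + 1)*(r^3 - 8*r^2 + 19*r - 12) = (r - 4)^2*(r - 1)*(r + 1)*(r^2 - 4*r + 3) = (r - 4)^2*(r - 3)*(r - 1)*(r + 1)*(r - 1)
(5) = (m - 1)*(m^2 - 9) = (m - 3)*(m - 1)*(m + 3)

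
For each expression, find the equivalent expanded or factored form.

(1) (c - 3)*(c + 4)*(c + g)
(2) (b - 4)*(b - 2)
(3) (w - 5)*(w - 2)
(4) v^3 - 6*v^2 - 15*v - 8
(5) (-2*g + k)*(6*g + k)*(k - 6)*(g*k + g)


(1) = c^3 + c^2*g + c^2 + c*g - 12*c - 12*g
(2) = b^2 - 6*b + 8
(3) = w^2 - 7*w + 10
(4) = (v - 8)*(v + 1)^2
(5) = -12*g^3*k^2 + 60*g^3*k + 72*g^3 + 4*g^2*k^3 - 20*g^2*k^2 - 24*g^2*k + g*k^4 - 5*g*k^3 - 6*g*k^2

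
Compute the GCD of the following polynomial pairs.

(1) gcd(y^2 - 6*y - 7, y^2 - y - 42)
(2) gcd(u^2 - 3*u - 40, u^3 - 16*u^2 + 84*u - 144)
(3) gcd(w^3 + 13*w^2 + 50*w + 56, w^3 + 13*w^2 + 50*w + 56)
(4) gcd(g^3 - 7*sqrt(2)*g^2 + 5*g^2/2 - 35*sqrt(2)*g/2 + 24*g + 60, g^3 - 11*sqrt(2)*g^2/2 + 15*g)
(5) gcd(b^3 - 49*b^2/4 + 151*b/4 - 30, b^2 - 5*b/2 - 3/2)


(1) = y - 7
(2) = 1
(3) = gcd((w + 2)*(w + 4)*(w + 7), (w + 2)*(w + 4)*(w + 7)) = w^3 + 13*w^2 + 50*w + 56
(4) = g - 3*sqrt(2)
(5) = b - 3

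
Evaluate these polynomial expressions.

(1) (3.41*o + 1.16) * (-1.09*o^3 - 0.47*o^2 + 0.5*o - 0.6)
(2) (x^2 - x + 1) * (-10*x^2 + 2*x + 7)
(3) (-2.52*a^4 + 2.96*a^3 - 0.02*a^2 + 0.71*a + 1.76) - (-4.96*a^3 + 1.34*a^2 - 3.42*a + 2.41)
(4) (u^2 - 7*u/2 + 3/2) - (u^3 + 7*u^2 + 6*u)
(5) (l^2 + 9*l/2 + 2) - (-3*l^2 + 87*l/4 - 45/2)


(1) = -3.7169*o^4 - 2.8671*o^3 + 1.1598*o^2 - 1.466*o - 0.696
(2) = -10*x^4 + 12*x^3 - 5*x^2 - 5*x + 7
(3) = -2.52*a^4 + 7.92*a^3 - 1.36*a^2 + 4.13*a - 0.65
(4) = -u^3 - 6*u^2 - 19*u/2 + 3/2
(5) = 4*l^2 - 69*l/4 + 49/2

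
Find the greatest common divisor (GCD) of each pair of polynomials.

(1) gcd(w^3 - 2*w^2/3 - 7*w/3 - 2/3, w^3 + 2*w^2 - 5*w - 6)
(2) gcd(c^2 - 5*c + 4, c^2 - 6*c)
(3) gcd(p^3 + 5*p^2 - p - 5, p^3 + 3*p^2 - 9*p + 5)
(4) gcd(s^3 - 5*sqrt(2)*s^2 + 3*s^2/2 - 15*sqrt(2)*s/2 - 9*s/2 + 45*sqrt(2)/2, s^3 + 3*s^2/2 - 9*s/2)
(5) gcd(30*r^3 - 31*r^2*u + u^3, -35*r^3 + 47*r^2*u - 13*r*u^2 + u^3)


(1) = w^2 - w - 2
(2) = gcd((c - 4)*(c - 1), c*(c - 6)) = 1
(3) = gcd((p - 1)*(p + 1)*(p + 5), (p - 1)^2*(p + 5)) = p^2 + 4*p - 5
(4) = s^2 + 3*s/2 - 9/2
(5) = gcd((-5*r + u)*(-r + u)*(6*r + u), (-7*r + u)*(-5*r + u)*(-r + u)) = 5*r^2 - 6*r*u + u^2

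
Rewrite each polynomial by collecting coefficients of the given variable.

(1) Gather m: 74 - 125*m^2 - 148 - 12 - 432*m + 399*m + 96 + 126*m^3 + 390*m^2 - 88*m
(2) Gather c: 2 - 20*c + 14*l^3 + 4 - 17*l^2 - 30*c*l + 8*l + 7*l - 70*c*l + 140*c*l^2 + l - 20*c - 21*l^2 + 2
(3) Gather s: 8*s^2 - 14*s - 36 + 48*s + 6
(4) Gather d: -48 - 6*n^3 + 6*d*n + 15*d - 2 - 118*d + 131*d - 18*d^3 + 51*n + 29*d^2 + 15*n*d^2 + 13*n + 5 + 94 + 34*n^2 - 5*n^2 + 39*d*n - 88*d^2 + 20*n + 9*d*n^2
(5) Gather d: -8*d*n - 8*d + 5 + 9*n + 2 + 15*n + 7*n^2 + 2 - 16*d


(1) = 126*m^3 + 265*m^2 - 121*m + 10
(2) = c*(140*l^2 - 100*l - 40) + 14*l^3 - 38*l^2 + 16*l + 8
(3) = 8*s^2 + 34*s - 30
(4) = -18*d^3 + d^2*(15*n - 59) + d*(9*n^2 + 45*n + 28) - 6*n^3 + 29*n^2 + 84*n + 49
(5) = d*(-8*n - 24) + 7*n^2 + 24*n + 9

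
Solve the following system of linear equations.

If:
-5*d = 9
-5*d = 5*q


Then:
d = -9/5
q = 9/5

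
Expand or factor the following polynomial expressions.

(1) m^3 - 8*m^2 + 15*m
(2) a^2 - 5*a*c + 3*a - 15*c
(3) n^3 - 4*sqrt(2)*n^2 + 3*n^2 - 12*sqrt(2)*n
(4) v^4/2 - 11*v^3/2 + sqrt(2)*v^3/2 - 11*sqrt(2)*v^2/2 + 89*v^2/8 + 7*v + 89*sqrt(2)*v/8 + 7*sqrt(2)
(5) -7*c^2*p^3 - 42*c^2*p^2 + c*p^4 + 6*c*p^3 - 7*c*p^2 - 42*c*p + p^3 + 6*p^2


(1) = m*(m - 5)*(m - 3)
(2) = (a + 3)*(a - 5*c)
(3) = n*(n + 3)*(n - 4*sqrt(2))
(4) = (v/2 + sqrt(2)/2)*(v - 8)*(v - 7/2)*(v + 1/2)
(5) = p*(-7*c + p)*(p + 6)*(c*p + 1)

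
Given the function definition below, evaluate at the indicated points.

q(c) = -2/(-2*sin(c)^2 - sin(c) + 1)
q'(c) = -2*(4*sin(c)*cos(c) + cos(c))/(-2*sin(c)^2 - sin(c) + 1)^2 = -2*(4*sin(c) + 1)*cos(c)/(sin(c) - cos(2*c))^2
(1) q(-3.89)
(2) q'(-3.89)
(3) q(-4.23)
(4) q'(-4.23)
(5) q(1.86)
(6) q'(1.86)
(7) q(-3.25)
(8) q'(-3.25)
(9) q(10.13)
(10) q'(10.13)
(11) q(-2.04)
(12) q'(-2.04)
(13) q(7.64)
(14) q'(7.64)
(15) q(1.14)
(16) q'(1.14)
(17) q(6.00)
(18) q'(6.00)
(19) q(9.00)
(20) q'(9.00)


(1) = 3.30
(2) = 14.83
(3) = 1.37
(4) = 1.99
(5) = 1.11
(6) = 0.85
(7) = -2.30
(8) = 3.78
(9) = -2.48
(10) = -3.72
(11) = -6.65
(12) = -25.65
(13) = 1.06
(14) = -0.59
(15) = 1.28
(16) = -1.59
(17) = -1.78
(18) = 0.18
(19) = -8.06
(20) = 78.34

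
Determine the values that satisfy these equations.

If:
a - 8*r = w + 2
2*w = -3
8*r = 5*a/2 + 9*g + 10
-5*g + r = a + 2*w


Then:
a = 421/2
g = -145/4
r = 105/4
w = -3/2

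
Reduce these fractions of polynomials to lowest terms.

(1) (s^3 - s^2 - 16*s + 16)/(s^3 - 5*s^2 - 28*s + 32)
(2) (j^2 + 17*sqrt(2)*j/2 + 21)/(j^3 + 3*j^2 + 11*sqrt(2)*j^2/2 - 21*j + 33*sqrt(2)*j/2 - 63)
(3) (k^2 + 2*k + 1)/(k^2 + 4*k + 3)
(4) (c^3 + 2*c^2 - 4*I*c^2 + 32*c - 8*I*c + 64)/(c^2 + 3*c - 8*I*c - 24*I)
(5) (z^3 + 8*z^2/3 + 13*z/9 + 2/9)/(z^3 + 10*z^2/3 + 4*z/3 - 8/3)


(1) = (s - 4)/(s - 8)
(2) = (4*j + 6*sqrt(2))/(4*j^2 + j*(12 - 6*sqrt(2)) - 18*sqrt(2))
(3) = (k + 1)/(k + 3)
(4) = (c^2 + c*(2 + 4*I) + 8*I)/(c + 3)
(5) = (9*z^2 + 6*z + 1)/(9*z^2 + 12*z - 12)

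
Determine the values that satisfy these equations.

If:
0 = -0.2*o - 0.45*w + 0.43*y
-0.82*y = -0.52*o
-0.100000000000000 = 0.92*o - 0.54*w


Then:
o = -0.12
w = -0.02
y = -0.08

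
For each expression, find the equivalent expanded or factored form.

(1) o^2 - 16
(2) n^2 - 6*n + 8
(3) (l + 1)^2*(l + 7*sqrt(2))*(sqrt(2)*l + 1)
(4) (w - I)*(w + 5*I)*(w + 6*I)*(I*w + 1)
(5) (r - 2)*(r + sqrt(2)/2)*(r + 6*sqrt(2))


(1) = (o - 4)*(o + 4)
(2) = (n - 4)*(n - 2)
(3) = sqrt(2)*l^4 + 2*sqrt(2)*l^3 + 15*l^3 + 8*sqrt(2)*l^2 + 30*l^2 + 15*l + 14*sqrt(2)*l + 7*sqrt(2)
(4) = I*w^4 - 9*w^3 - 9*I*w^2 - 49*w + 30*I
(5) = r^3 - 2*r^2 + 13*sqrt(2)*r^2/2 - 13*sqrt(2)*r + 6*r - 12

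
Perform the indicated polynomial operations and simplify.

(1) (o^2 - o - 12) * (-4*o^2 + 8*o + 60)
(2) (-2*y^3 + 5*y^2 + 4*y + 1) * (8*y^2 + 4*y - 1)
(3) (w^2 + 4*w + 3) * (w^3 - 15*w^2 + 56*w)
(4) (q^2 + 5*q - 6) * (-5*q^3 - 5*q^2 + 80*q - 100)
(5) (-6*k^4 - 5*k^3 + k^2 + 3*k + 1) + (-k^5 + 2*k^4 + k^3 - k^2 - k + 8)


(1) = -4*o^4 + 12*o^3 + 100*o^2 - 156*o - 720
(2) = -16*y^5 + 32*y^4 + 54*y^3 + 19*y^2 - 1
(3) = w^5 - 11*w^4 - w^3 + 179*w^2 + 168*w
(4) = -5*q^5 - 30*q^4 + 85*q^3 + 330*q^2 - 980*q + 600
(5) = -k^5 - 4*k^4 - 4*k^3 + 2*k + 9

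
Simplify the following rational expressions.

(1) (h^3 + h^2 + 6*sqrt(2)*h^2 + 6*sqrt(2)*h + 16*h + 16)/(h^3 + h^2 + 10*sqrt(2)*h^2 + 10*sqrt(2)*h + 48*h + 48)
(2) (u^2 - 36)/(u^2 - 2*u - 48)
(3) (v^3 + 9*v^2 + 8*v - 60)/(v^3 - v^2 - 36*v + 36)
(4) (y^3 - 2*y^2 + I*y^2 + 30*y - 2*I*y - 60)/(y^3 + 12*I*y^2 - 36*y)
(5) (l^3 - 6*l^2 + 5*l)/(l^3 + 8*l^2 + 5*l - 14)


(1) = (h + 2*sqrt(2))/(h + 6*sqrt(2))
(2) = (u - 6)/(u - 8)
(3) = (v^2 + 3*v - 10)/(v^2 - 7*v + 6)
(4) = (y^2 + y*(-2 - 5*I) + 10*I)/(y^2 + 6*I*y)
(5) = (l^2 - 5*l)/(l^2 + 9*l + 14)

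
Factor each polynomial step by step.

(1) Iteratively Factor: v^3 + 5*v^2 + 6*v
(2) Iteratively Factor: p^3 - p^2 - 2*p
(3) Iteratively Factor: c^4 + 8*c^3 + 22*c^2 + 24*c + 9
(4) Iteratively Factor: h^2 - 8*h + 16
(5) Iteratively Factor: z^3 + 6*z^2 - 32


(1) = (v + 2)*(v^2 + 3*v) = (v + 2)*(v + 3)*(v)
(2) = (p)*(p^2 - p - 2) = p*(p + 1)*(p - 2)
(3) = (c + 1)*(c^3 + 7*c^2 + 15*c + 9) = (c + 1)*(c + 3)*(c^2 + 4*c + 3) = (c + 1)*(c + 3)^2*(c + 1)
(4) = (h - 4)*(h - 4)
(5) = (z + 4)*(z^2 + 2*z - 8) = (z - 2)*(z + 4)*(z + 4)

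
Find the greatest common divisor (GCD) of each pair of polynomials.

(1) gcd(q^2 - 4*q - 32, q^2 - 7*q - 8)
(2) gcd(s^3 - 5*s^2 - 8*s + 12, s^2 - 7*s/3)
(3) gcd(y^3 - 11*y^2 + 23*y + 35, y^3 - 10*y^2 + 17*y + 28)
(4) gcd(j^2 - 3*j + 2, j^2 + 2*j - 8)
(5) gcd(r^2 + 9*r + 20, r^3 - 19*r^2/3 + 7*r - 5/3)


(1) = q - 8
(2) = gcd((s - 6)*(s - 1)*(s + 2), s*(s - 7/3)) = 1
(3) = y^2 - 6*y - 7
(4) = gcd((j - 2)*(j - 1), (j - 2)*(j + 4)) = j - 2
(5) = 1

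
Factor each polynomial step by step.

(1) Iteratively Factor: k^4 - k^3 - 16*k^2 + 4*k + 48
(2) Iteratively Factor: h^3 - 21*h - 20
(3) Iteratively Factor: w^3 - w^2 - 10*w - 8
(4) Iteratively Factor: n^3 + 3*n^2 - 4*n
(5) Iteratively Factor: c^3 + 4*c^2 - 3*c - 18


(1) = (k - 4)*(k^3 + 3*k^2 - 4*k - 12) = (k - 4)*(k + 2)*(k^2 + k - 6) = (k - 4)*(k + 2)*(k + 3)*(k - 2)
(2) = (h + 4)*(h^2 - 4*h - 5) = (h + 1)*(h + 4)*(h - 5)
(3) = (w + 2)*(w^2 - 3*w - 4) = (w + 1)*(w + 2)*(w - 4)
(4) = (n - 1)*(n^2 + 4*n) = n*(n - 1)*(n + 4)
(5) = (c - 2)*(c^2 + 6*c + 9) = (c - 2)*(c + 3)*(c + 3)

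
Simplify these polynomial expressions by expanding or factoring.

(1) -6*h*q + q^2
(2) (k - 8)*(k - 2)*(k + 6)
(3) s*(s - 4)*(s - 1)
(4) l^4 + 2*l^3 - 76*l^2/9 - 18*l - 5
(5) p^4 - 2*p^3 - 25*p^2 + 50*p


(1) = q*(-6*h + q)
(2) = k^3 - 4*k^2 - 44*k + 96
(3) = s^3 - 5*s^2 + 4*s
(4) = (l - 3)*(l + 1/3)*(l + 5/3)*(l + 3)
(5) = p*(p - 5)*(p - 2)*(p + 5)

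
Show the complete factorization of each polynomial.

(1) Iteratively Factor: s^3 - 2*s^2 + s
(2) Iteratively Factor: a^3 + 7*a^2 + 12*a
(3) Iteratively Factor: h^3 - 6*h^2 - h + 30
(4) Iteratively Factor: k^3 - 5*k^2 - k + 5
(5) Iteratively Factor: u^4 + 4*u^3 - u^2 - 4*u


(1) = (s)*(s^2 - 2*s + 1) = s*(s - 1)*(s - 1)
(2) = (a + 4)*(a^2 + 3*a) = (a + 3)*(a + 4)*(a)
(3) = (h - 5)*(h^2 - h - 6) = (h - 5)*(h + 2)*(h - 3)
(4) = (k + 1)*(k^2 - 6*k + 5) = (k - 5)*(k + 1)*(k - 1)
(5) = (u + 1)*(u^3 + 3*u^2 - 4*u) = u*(u + 1)*(u^2 + 3*u - 4) = u*(u + 1)*(u + 4)*(u - 1)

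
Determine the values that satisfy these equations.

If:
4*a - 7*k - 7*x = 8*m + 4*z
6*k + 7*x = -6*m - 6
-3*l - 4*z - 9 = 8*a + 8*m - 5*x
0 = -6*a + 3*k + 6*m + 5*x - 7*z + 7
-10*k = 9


Then:
a = 137/36 - 73*z/18
k = -9/10
l = 458*z/9 - 5273/90
m = 1991/180 - 91*z/9
x = 26*z/3 - 287/30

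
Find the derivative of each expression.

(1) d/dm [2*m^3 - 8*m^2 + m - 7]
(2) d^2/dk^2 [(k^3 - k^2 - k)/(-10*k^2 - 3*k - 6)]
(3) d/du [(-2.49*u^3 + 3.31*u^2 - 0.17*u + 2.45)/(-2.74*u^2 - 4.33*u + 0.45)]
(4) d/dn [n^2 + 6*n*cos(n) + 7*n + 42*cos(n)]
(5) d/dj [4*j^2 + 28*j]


(1) = 6*m^2 - 16*m + 1
(2) = 2*(121*k^3 - 234*k^2 - 288*k + 18)/(1000*k^6 + 900*k^5 + 2070*k^4 + 1107*k^3 + 1242*k^2 + 324*k + 216)
(3) = (6.8226*u^4 + 21.5634*u^3 - 18.1596*u^2 + 16.405*u + 10.532)/(7.5076*u^4 + 23.7284*u^3 + 16.2829*u^2 - 3.897*u + 0.2025)
(4) = -6*n*sin(n) + 2*n - 42*sin(n) + 6*cos(n) + 7
(5) = 8*j + 28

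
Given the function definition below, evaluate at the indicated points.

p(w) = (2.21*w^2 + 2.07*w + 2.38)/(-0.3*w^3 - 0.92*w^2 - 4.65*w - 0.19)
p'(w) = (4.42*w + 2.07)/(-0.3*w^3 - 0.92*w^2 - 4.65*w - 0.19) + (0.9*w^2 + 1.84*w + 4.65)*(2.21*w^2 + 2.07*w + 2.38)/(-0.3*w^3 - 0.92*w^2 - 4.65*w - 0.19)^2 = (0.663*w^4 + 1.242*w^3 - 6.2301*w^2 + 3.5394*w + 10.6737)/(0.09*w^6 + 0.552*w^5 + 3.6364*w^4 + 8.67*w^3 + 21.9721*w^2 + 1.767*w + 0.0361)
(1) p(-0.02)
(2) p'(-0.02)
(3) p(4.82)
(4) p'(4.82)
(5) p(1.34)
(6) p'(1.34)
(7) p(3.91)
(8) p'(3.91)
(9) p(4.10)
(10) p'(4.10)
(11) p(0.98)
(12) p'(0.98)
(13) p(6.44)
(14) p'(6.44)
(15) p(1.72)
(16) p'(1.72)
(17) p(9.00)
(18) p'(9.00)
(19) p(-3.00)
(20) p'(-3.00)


(1) = -24.03
(2) = 1118.18
(3) = -0.82
(4) = 0.06
(5) = -1.04
(6) = 0.12
(7) = -0.88
(8) = 0.06
(9) = -0.87
(10) = 0.06
(11) = -1.10
(12) = 0.28
(13) = -0.72
(14) = 0.06
(15) = -1.00
(16) = 0.07
(17) = -0.60
(18) = 0.04
(19) = 1.18
(20) = -0.19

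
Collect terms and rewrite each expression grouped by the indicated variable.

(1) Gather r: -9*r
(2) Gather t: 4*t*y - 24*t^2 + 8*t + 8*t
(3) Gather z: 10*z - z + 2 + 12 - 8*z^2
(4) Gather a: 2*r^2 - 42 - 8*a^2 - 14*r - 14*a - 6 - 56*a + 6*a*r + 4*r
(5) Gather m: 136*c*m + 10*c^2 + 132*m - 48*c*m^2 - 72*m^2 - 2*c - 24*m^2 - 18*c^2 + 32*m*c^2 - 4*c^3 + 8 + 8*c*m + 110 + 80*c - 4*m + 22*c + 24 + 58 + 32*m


(1) = -9*r
(2) = -24*t^2 + t*(4*y + 16)
(3) = -8*z^2 + 9*z + 14
(4) = -8*a^2 + a*(6*r - 70) + 2*r^2 - 10*r - 48
(5) = -4*c^3 - 8*c^2 + 100*c + m^2*(-48*c - 96) + m*(32*c^2 + 144*c + 160) + 200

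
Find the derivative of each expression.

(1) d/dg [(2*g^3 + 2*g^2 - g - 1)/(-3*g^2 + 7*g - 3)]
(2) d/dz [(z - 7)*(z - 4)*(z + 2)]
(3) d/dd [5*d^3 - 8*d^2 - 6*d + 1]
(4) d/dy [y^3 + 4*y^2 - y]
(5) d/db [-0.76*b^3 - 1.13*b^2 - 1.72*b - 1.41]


(1) = (-6*g^4 + 28*g^3 - 7*g^2 - 18*g + 10)/(9*g^4 - 42*g^3 + 67*g^2 - 42*g + 9)
(2) = 3*z^2 - 18*z + 6
(3) = 15*d^2 - 16*d - 6
(4) = 3*y^2 + 8*y - 1
(5) = -2.28*b^2 - 2.26*b - 1.72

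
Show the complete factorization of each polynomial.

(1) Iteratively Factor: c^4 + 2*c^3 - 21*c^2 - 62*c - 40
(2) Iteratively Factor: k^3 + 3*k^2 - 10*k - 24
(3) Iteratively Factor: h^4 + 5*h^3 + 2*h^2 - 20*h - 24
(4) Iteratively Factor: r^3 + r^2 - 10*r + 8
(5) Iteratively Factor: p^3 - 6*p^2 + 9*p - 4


(1) = (c + 4)*(c^3 - 2*c^2 - 13*c - 10) = (c + 1)*(c + 4)*(c^2 - 3*c - 10) = (c - 5)*(c + 1)*(c + 4)*(c + 2)
(2) = (k - 3)*(k^2 + 6*k + 8) = (k - 3)*(k + 4)*(k + 2)
(3) = (h - 2)*(h^3 + 7*h^2 + 16*h + 12) = (h - 2)*(h + 3)*(h^2 + 4*h + 4) = (h - 2)*(h + 2)*(h + 3)*(h + 2)
(4) = (r - 2)*(r^2 + 3*r - 4) = (r - 2)*(r + 4)*(r - 1)
(5) = (p - 1)*(p^2 - 5*p + 4) = (p - 4)*(p - 1)*(p - 1)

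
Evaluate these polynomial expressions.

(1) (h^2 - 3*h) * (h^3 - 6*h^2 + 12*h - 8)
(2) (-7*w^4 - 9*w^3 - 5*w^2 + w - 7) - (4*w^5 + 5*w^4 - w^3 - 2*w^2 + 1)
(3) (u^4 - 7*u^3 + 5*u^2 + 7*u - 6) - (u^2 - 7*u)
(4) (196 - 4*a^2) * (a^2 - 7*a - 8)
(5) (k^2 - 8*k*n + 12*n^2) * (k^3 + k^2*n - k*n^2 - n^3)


(1) = h^5 - 9*h^4 + 30*h^3 - 44*h^2 + 24*h
(2) = -4*w^5 - 12*w^4 - 8*w^3 - 3*w^2 + w - 8
(3) = u^4 - 7*u^3 + 4*u^2 + 14*u - 6
(4) = -4*a^4 + 28*a^3 + 228*a^2 - 1372*a - 1568
(5) = k^5 - 7*k^4*n + 3*k^3*n^2 + 19*k^2*n^3 - 4*k*n^4 - 12*n^5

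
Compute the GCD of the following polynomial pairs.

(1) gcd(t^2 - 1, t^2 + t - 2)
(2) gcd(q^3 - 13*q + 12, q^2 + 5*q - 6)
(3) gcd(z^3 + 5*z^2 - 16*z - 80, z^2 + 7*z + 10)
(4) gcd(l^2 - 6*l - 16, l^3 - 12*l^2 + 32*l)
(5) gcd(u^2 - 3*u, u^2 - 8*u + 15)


(1) = t - 1
(2) = gcd((q - 3)*(q - 1)*(q + 4), (q - 1)*(q + 6)) = q - 1
(3) = z + 5
(4) = l - 8
(5) = u - 3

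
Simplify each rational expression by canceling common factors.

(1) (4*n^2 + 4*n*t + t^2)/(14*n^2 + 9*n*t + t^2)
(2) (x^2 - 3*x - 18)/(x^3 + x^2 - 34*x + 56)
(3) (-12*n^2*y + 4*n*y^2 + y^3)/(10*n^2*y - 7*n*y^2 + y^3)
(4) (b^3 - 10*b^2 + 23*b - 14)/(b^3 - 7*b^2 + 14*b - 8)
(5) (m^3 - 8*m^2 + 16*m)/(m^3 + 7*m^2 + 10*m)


(1) = (2*n + t)/(7*n + t)
(2) = (x^2 - 3*x - 18)/(x^3 + x^2 - 34*x + 56)
(3) = (6*n + y)/(-5*n + y)
(4) = (b - 7)/(b - 4)
(5) = (m^2 - 8*m + 16)/(m^2 + 7*m + 10)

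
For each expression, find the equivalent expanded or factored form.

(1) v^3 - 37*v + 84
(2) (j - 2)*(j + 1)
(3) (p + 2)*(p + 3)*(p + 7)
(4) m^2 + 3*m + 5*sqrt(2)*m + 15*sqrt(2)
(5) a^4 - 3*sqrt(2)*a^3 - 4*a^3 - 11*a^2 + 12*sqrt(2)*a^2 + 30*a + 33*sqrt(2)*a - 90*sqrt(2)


(1) = (v - 4)*(v - 3)*(v + 7)
(2) = j^2 - j - 2
(3) = p^3 + 12*p^2 + 41*p + 42
(4) = (m + 3)*(m + 5*sqrt(2))
(5) = (a - 5)*(a - 2)*(a + 3)*(a - 3*sqrt(2))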